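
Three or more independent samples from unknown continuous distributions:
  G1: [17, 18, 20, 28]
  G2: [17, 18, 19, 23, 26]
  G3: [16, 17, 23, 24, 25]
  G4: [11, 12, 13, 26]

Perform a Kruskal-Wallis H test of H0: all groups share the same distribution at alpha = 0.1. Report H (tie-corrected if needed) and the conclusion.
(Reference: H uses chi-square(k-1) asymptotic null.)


Step 1: Combine all N = 18 observations and assign midranks.
sorted (value, group, rank): (11,G4,1), (12,G4,2), (13,G4,3), (16,G3,4), (17,G1,6), (17,G2,6), (17,G3,6), (18,G1,8.5), (18,G2,8.5), (19,G2,10), (20,G1,11), (23,G2,12.5), (23,G3,12.5), (24,G3,14), (25,G3,15), (26,G2,16.5), (26,G4,16.5), (28,G1,18)
Step 2: Sum ranks within each group.
R_1 = 43.5 (n_1 = 4)
R_2 = 53.5 (n_2 = 5)
R_3 = 51.5 (n_3 = 5)
R_4 = 22.5 (n_4 = 4)
Step 3: H = 12/(N(N+1)) * sum(R_i^2/n_i) - 3(N+1)
     = 12/(18*19) * (43.5^2/4 + 53.5^2/5 + 51.5^2/5 + 22.5^2/4) - 3*19
     = 0.035088 * 1702.53 - 57
     = 2.737719.
Step 4: Ties present; correction factor C = 1 - 42/(18^3 - 18) = 0.992776. Corrected H = 2.737719 / 0.992776 = 2.757640.
Step 5: Under H0, H ~ chi^2(3); p-value = 0.430521.
Step 6: alpha = 0.1. fail to reject H0.

H = 2.7576, df = 3, p = 0.430521, fail to reject H0.


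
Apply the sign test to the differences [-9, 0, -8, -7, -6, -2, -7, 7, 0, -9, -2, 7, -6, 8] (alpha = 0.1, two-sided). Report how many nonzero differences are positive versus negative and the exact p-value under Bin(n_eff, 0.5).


Step 1: Discard zero differences. Original n = 14; n_eff = number of nonzero differences = 12.
Nonzero differences (with sign): -9, -8, -7, -6, -2, -7, +7, -9, -2, +7, -6, +8
Step 2: Count signs: positive = 3, negative = 9.
Step 3: Under H0: P(positive) = 0.5, so the number of positives S ~ Bin(12, 0.5).
Step 4: Two-sided exact p-value = sum of Bin(12,0.5) probabilities at or below the observed probability = 0.145996.
Step 5: alpha = 0.1. fail to reject H0.

n_eff = 12, pos = 3, neg = 9, p = 0.145996, fail to reject H0.


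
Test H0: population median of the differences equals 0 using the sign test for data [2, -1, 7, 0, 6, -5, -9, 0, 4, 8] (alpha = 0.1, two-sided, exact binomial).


Step 1: Discard zero differences. Original n = 10; n_eff = number of nonzero differences = 8.
Nonzero differences (with sign): +2, -1, +7, +6, -5, -9, +4, +8
Step 2: Count signs: positive = 5, negative = 3.
Step 3: Under H0: P(positive) = 0.5, so the number of positives S ~ Bin(8, 0.5).
Step 4: Two-sided exact p-value = sum of Bin(8,0.5) probabilities at or below the observed probability = 0.726562.
Step 5: alpha = 0.1. fail to reject H0.

n_eff = 8, pos = 5, neg = 3, p = 0.726562, fail to reject H0.


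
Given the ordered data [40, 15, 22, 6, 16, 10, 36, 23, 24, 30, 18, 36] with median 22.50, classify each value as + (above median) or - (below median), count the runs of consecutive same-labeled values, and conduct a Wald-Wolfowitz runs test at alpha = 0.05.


Step 1: Compute median = 22.50; label A = above, B = below.
Labels in order: ABBBBBAAAABA  (n_A = 6, n_B = 6)
Step 2: Count runs R = 5.
Step 3: Under H0 (random ordering), E[R] = 2*n_A*n_B/(n_A+n_B) + 1 = 2*6*6/12 + 1 = 7.0000.
        Var[R] = 2*n_A*n_B*(2*n_A*n_B - n_A - n_B) / ((n_A+n_B)^2 * (n_A+n_B-1)) = 4320/1584 = 2.7273.
        SD[R] = 1.6514.
Step 4: Continuity-corrected z = (R + 0.5 - E[R]) / SD[R] = (5 + 0.5 - 7.0000) / 1.6514 = -0.9083.
Step 5: Two-sided p-value via normal approximation = 2*(1 - Phi(|z|)) = 0.363722.
Step 6: alpha = 0.05. fail to reject H0.

R = 5, z = -0.9083, p = 0.363722, fail to reject H0.


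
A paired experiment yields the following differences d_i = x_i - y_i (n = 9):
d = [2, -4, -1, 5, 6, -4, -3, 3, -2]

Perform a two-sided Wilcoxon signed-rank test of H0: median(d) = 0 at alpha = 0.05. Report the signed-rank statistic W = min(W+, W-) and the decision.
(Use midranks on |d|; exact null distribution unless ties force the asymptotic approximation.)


Step 1: Drop any zero differences (none here) and take |d_i|.
|d| = [2, 4, 1, 5, 6, 4, 3, 3, 2]
Step 2: Midrank |d_i| (ties get averaged ranks).
ranks: |2|->2.5, |4|->6.5, |1|->1, |5|->8, |6|->9, |4|->6.5, |3|->4.5, |3|->4.5, |2|->2.5
Step 3: Attach original signs; sum ranks with positive sign and with negative sign.
W+ = 2.5 + 8 + 9 + 4.5 = 24
W- = 6.5 + 1 + 6.5 + 4.5 + 2.5 = 21
(Check: W+ + W- = 45 should equal n(n+1)/2 = 45.)
Step 4: Test statistic W = min(W+, W-) = 21.
Step 5: Ties in |d|, so use the tie-corrected normal approximation.
        E[W] = n(n+1)/4 = 9*10/4 = 22.5.
        Tie groups: |d|=2 (t=2), |d|=3 (t=2), |d|=4 (t=2); sum(t^3 - t) = 18.
        Var[W] = n(n+1)(2n+1)/24 - sum(t^3-t)/48 = 1710/24 - 18/48 = 70.875.
        z = (W - E[W]) / sqrt(Var[W]) = (21 - 22.5) / 8.4187 = -0.1782.
        Two-sided p = 2*Phi(z) = 0.858586.
Step 6: alpha = 0.05. fail to reject H0.

W+ = 24, W- = 21, W = min = 21, p = 0.858586, fail to reject H0.


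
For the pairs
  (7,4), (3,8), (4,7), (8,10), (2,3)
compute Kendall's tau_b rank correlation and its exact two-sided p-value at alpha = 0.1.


Step 1: Enumerate the 10 unordered pairs (i,j) with i<j and classify each by sign(x_j-x_i) * sign(y_j-y_i).
  (1,2):dx=-4,dy=+4->D; (1,3):dx=-3,dy=+3->D; (1,4):dx=+1,dy=+6->C; (1,5):dx=-5,dy=-1->C
  (2,3):dx=+1,dy=-1->D; (2,4):dx=+5,dy=+2->C; (2,5):dx=-1,dy=-5->C; (3,4):dx=+4,dy=+3->C
  (3,5):dx=-2,dy=-4->C; (4,5):dx=-6,dy=-7->C
Step 2: C = 7, D = 3, total pairs = 10.
Step 3: tau = (C - D)/(n(n-1)/2) = (7 - 3)/10 = 0.400000.
Step 4: Exact two-sided p-value (enumerate n! = 120 permutations of y under H0): p = 0.483333.
Step 5: alpha = 0.1. fail to reject H0.

tau_b = 0.4000 (C=7, D=3), p = 0.483333, fail to reject H0.


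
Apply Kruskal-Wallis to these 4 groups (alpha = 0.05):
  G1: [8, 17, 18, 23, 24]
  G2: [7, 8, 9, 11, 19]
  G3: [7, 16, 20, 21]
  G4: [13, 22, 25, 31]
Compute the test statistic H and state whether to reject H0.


Step 1: Combine all N = 18 observations and assign midranks.
sorted (value, group, rank): (7,G2,1.5), (7,G3,1.5), (8,G1,3.5), (8,G2,3.5), (9,G2,5), (11,G2,6), (13,G4,7), (16,G3,8), (17,G1,9), (18,G1,10), (19,G2,11), (20,G3,12), (21,G3,13), (22,G4,14), (23,G1,15), (24,G1,16), (25,G4,17), (31,G4,18)
Step 2: Sum ranks within each group.
R_1 = 53.5 (n_1 = 5)
R_2 = 27 (n_2 = 5)
R_3 = 34.5 (n_3 = 4)
R_4 = 56 (n_4 = 4)
Step 3: H = 12/(N(N+1)) * sum(R_i^2/n_i) - 3(N+1)
     = 12/(18*19) * (53.5^2/5 + 27^2/5 + 34.5^2/4 + 56^2/4) - 3*19
     = 0.035088 * 1799.81 - 57
     = 6.151316.
Step 4: Ties present; correction factor C = 1 - 12/(18^3 - 18) = 0.997936. Corrected H = 6.151316 / 0.997936 = 6.164038.
Step 5: Under H0, H ~ chi^2(3); p-value = 0.103897.
Step 6: alpha = 0.05. fail to reject H0.

H = 6.1640, df = 3, p = 0.103897, fail to reject H0.


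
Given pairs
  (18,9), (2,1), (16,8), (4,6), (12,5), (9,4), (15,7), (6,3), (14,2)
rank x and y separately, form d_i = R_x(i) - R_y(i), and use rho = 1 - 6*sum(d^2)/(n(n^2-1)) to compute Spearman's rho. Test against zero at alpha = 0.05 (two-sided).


Step 1: Rank x and y separately (midranks; no ties here).
rank(x): 18->9, 2->1, 16->8, 4->2, 12->5, 9->4, 15->7, 6->3, 14->6
rank(y): 9->9, 1->1, 8->8, 6->6, 5->5, 4->4, 7->7, 3->3, 2->2
Step 2: d_i = R_x(i) - R_y(i); compute d_i^2.
  (9-9)^2=0, (1-1)^2=0, (8-8)^2=0, (2-6)^2=16, (5-5)^2=0, (4-4)^2=0, (7-7)^2=0, (3-3)^2=0, (6-2)^2=16
sum(d^2) = 32.
Step 3: rho = 1 - 6*32 / (9*(9^2 - 1)) = 1 - 192/720 = 0.733333.
Step 4: Under H0, t = rho * sqrt((n-2)/(1-rho^2)) = 2.8538 ~ t(7).
Step 5: Two-sided p-value from the t-distribution with 7 df = 0.024554.
Step 6: alpha = 0.05. reject H0.

rho = 0.7333, p = 0.024554, reject H0 at alpha = 0.05.


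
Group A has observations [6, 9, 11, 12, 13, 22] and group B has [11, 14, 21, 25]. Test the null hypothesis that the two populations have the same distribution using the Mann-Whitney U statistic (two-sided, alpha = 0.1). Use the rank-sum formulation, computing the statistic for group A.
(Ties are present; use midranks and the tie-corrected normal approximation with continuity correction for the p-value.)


Step 1: Combine and sort all 10 observations; assign midranks.
sorted (value, group): (6,X), (9,X), (11,X), (11,Y), (12,X), (13,X), (14,Y), (21,Y), (22,X), (25,Y)
ranks: 6->1, 9->2, 11->3.5, 11->3.5, 12->5, 13->6, 14->7, 21->8, 22->9, 25->10
Step 2: Rank sum for X: R1 = 1 + 2 + 3.5 + 5 + 6 + 9 = 26.5.
Step 3: U_X = R1 - n1(n1+1)/2 = 26.5 - 6*7/2 = 26.5 - 21 = 5.5.
       U_Y = n1*n2 - U_X = 24 - 5.5 = 18.5.
Step 4: Ties are present, so use the tie-corrected normal approximation (with continuity correction) for the p-value.
Step 5: p-value = 0.199458; compare to alpha = 0.1. fail to reject H0.

U_X = 5.5, p = 0.199458, fail to reject H0 at alpha = 0.1.


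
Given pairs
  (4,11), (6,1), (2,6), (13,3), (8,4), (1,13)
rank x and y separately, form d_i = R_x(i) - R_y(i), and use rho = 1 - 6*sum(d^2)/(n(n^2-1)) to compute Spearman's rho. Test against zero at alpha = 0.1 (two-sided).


Step 1: Rank x and y separately (midranks; no ties here).
rank(x): 4->3, 6->4, 2->2, 13->6, 8->5, 1->1
rank(y): 11->5, 1->1, 6->4, 3->2, 4->3, 13->6
Step 2: d_i = R_x(i) - R_y(i); compute d_i^2.
  (3-5)^2=4, (4-1)^2=9, (2-4)^2=4, (6-2)^2=16, (5-3)^2=4, (1-6)^2=25
sum(d^2) = 62.
Step 3: rho = 1 - 6*62 / (6*(6^2 - 1)) = 1 - 372/210 = -0.771429.
Step 4: Under H0, t = rho * sqrt((n-2)/(1-rho^2)) = -2.4247 ~ t(4).
Step 5: Two-sided p-value from the t-distribution with 4 df = 0.072397.
Step 6: alpha = 0.1. reject H0.

rho = -0.7714, p = 0.072397, reject H0 at alpha = 0.1.


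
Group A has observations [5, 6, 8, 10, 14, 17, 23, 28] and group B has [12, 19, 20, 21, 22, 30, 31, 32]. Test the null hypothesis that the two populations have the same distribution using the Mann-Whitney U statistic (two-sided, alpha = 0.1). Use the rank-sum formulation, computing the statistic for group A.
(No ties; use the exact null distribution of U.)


Step 1: Combine and sort all 16 observations; assign midranks.
sorted (value, group): (5,X), (6,X), (8,X), (10,X), (12,Y), (14,X), (17,X), (19,Y), (20,Y), (21,Y), (22,Y), (23,X), (28,X), (30,Y), (31,Y), (32,Y)
ranks: 5->1, 6->2, 8->3, 10->4, 12->5, 14->6, 17->7, 19->8, 20->9, 21->10, 22->11, 23->12, 28->13, 30->14, 31->15, 32->16
Step 2: Rank sum for X: R1 = 1 + 2 + 3 + 4 + 6 + 7 + 12 + 13 = 48.
Step 3: U_X = R1 - n1(n1+1)/2 = 48 - 8*9/2 = 48 - 36 = 12.
       U_Y = n1*n2 - U_X = 64 - 12 = 52.
Step 4: No ties, so the exact null distribution of U (based on enumerating the C(16,8) = 12870 equally likely rank assignments) gives the two-sided p-value.
Step 5: p-value = 0.037918; compare to alpha = 0.1. reject H0.

U_X = 12, p = 0.037918, reject H0 at alpha = 0.1.


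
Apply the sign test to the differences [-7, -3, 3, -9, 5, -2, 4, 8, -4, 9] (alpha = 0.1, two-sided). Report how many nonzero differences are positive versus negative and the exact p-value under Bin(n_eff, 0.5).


Step 1: Discard zero differences. Original n = 10; n_eff = number of nonzero differences = 10.
Nonzero differences (with sign): -7, -3, +3, -9, +5, -2, +4, +8, -4, +9
Step 2: Count signs: positive = 5, negative = 5.
Step 3: Under H0: P(positive) = 0.5, so the number of positives S ~ Bin(10, 0.5).
Step 4: Two-sided exact p-value = sum of Bin(10,0.5) probabilities at or below the observed probability = 1.000000.
Step 5: alpha = 0.1. fail to reject H0.

n_eff = 10, pos = 5, neg = 5, p = 1.000000, fail to reject H0.


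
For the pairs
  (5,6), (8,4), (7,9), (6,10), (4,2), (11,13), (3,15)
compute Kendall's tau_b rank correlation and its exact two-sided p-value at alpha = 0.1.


Step 1: Enumerate the 21 unordered pairs (i,j) with i<j and classify each by sign(x_j-x_i) * sign(y_j-y_i).
  (1,2):dx=+3,dy=-2->D; (1,3):dx=+2,dy=+3->C; (1,4):dx=+1,dy=+4->C; (1,5):dx=-1,dy=-4->C
  (1,6):dx=+6,dy=+7->C; (1,7):dx=-2,dy=+9->D; (2,3):dx=-1,dy=+5->D; (2,4):dx=-2,dy=+6->D
  (2,5):dx=-4,dy=-2->C; (2,6):dx=+3,dy=+9->C; (2,7):dx=-5,dy=+11->D; (3,4):dx=-1,dy=+1->D
  (3,5):dx=-3,dy=-7->C; (3,6):dx=+4,dy=+4->C; (3,7):dx=-4,dy=+6->D; (4,5):dx=-2,dy=-8->C
  (4,6):dx=+5,dy=+3->C; (4,7):dx=-3,dy=+5->D; (5,6):dx=+7,dy=+11->C; (5,7):dx=-1,dy=+13->D
  (6,7):dx=-8,dy=+2->D
Step 2: C = 11, D = 10, total pairs = 21.
Step 3: tau = (C - D)/(n(n-1)/2) = (11 - 10)/21 = 0.047619.
Step 4: Exact two-sided p-value (enumerate n! = 5040 permutations of y under H0): p = 1.000000.
Step 5: alpha = 0.1. fail to reject H0.

tau_b = 0.0476 (C=11, D=10), p = 1.000000, fail to reject H0.


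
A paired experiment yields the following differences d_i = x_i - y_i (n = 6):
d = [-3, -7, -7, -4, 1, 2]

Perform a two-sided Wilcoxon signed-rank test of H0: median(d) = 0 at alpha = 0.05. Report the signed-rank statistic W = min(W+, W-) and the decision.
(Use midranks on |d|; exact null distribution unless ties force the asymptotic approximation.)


Step 1: Drop any zero differences (none here) and take |d_i|.
|d| = [3, 7, 7, 4, 1, 2]
Step 2: Midrank |d_i| (ties get averaged ranks).
ranks: |3|->3, |7|->5.5, |7|->5.5, |4|->4, |1|->1, |2|->2
Step 3: Attach original signs; sum ranks with positive sign and with negative sign.
W+ = 1 + 2 = 3
W- = 3 + 5.5 + 5.5 + 4 = 18
(Check: W+ + W- = 21 should equal n(n+1)/2 = 21.)
Step 4: Test statistic W = min(W+, W-) = 3.
Step 5: Ties in |d|, so use the tie-corrected normal approximation.
        E[W] = n(n+1)/4 = 6*7/4 = 10.5.
        Tie groups: |d|=7 (t=2); sum(t^3 - t) = 6.
        Var[W] = n(n+1)(2n+1)/24 - sum(t^3-t)/48 = 546/24 - 6/48 = 22.625.
        z = (W - E[W]) / sqrt(Var[W]) = (3 - 10.5) / 4.7566 = -1.5768.
        Two-sided p = 2*Phi(z) = 0.114850.
Step 6: alpha = 0.05. fail to reject H0.

W+ = 3, W- = 18, W = min = 3, p = 0.114850, fail to reject H0.


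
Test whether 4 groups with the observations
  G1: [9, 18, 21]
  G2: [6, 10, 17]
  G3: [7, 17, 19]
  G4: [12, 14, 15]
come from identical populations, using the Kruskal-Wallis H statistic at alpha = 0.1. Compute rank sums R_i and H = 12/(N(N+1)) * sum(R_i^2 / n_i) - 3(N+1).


Step 1: Combine all N = 12 observations and assign midranks.
sorted (value, group, rank): (6,G2,1), (7,G3,2), (9,G1,3), (10,G2,4), (12,G4,5), (14,G4,6), (15,G4,7), (17,G2,8.5), (17,G3,8.5), (18,G1,10), (19,G3,11), (21,G1,12)
Step 2: Sum ranks within each group.
R_1 = 25 (n_1 = 3)
R_2 = 13.5 (n_2 = 3)
R_3 = 21.5 (n_3 = 3)
R_4 = 18 (n_4 = 3)
Step 3: H = 12/(N(N+1)) * sum(R_i^2/n_i) - 3(N+1)
     = 12/(12*13) * (25^2/3 + 13.5^2/3 + 21.5^2/3 + 18^2/3) - 3*13
     = 0.076923 * 531.167 - 39
     = 1.858974.
Step 4: Ties present; correction factor C = 1 - 6/(12^3 - 12) = 0.996503. Corrected H = 1.858974 / 0.996503 = 1.865497.
Step 5: Under H0, H ~ chi^2(3); p-value = 0.600787.
Step 6: alpha = 0.1. fail to reject H0.

H = 1.8655, df = 3, p = 0.600787, fail to reject H0.


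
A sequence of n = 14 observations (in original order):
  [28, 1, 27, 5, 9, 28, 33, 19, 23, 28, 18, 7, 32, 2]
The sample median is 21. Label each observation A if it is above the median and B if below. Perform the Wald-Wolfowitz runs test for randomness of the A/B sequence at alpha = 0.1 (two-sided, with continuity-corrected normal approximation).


Step 1: Compute median = 21; label A = above, B = below.
Labels in order: ABABBAABAABBAB  (n_A = 7, n_B = 7)
Step 2: Count runs R = 10.
Step 3: Under H0 (random ordering), E[R] = 2*n_A*n_B/(n_A+n_B) + 1 = 2*7*7/14 + 1 = 8.0000.
        Var[R] = 2*n_A*n_B*(2*n_A*n_B - n_A - n_B) / ((n_A+n_B)^2 * (n_A+n_B-1)) = 8232/2548 = 3.2308.
        SD[R] = 1.7974.
Step 4: Continuity-corrected z = (R - 0.5 - E[R]) / SD[R] = (10 - 0.5 - 8.0000) / 1.7974 = 0.8345.
Step 5: Two-sided p-value via normal approximation = 2*(1 - Phi(|z|)) = 0.403986.
Step 6: alpha = 0.1. fail to reject H0.

R = 10, z = 0.8345, p = 0.403986, fail to reject H0.


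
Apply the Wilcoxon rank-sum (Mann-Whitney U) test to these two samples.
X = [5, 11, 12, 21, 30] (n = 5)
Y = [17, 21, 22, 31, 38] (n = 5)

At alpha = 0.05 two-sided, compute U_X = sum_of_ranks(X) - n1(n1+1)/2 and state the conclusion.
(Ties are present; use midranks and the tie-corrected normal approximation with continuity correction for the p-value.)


Step 1: Combine and sort all 10 observations; assign midranks.
sorted (value, group): (5,X), (11,X), (12,X), (17,Y), (21,X), (21,Y), (22,Y), (30,X), (31,Y), (38,Y)
ranks: 5->1, 11->2, 12->3, 17->4, 21->5.5, 21->5.5, 22->7, 30->8, 31->9, 38->10
Step 2: Rank sum for X: R1 = 1 + 2 + 3 + 5.5 + 8 = 19.5.
Step 3: U_X = R1 - n1(n1+1)/2 = 19.5 - 5*6/2 = 19.5 - 15 = 4.5.
       U_Y = n1*n2 - U_X = 25 - 4.5 = 20.5.
Step 4: Ties are present, so use the tie-corrected normal approximation (with continuity correction) for the p-value.
Step 5: p-value = 0.116074; compare to alpha = 0.05. fail to reject H0.

U_X = 4.5, p = 0.116074, fail to reject H0 at alpha = 0.05.


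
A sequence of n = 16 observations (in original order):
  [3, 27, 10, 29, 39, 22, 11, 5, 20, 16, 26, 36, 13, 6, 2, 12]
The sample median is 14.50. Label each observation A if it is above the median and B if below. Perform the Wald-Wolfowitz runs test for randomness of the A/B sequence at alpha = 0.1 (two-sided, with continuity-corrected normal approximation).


Step 1: Compute median = 14.50; label A = above, B = below.
Labels in order: BABAAABBAAAABBBB  (n_A = 8, n_B = 8)
Step 2: Count runs R = 7.
Step 3: Under H0 (random ordering), E[R] = 2*n_A*n_B/(n_A+n_B) + 1 = 2*8*8/16 + 1 = 9.0000.
        Var[R] = 2*n_A*n_B*(2*n_A*n_B - n_A - n_B) / ((n_A+n_B)^2 * (n_A+n_B-1)) = 14336/3840 = 3.7333.
        SD[R] = 1.9322.
Step 4: Continuity-corrected z = (R + 0.5 - E[R]) / SD[R] = (7 + 0.5 - 9.0000) / 1.9322 = -0.7763.
Step 5: Two-sided p-value via normal approximation = 2*(1 - Phi(|z|)) = 0.437558.
Step 6: alpha = 0.1. fail to reject H0.

R = 7, z = -0.7763, p = 0.437558, fail to reject H0.


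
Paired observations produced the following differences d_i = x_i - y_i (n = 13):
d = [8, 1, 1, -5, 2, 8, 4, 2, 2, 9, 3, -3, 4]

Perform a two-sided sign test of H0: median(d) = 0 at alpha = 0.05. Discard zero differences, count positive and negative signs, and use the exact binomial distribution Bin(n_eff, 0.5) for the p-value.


Step 1: Discard zero differences. Original n = 13; n_eff = number of nonzero differences = 13.
Nonzero differences (with sign): +8, +1, +1, -5, +2, +8, +4, +2, +2, +9, +3, -3, +4
Step 2: Count signs: positive = 11, negative = 2.
Step 3: Under H0: P(positive) = 0.5, so the number of positives S ~ Bin(13, 0.5).
Step 4: Two-sided exact p-value = sum of Bin(13,0.5) probabilities at or below the observed probability = 0.022461.
Step 5: alpha = 0.05. reject H0.

n_eff = 13, pos = 11, neg = 2, p = 0.022461, reject H0.


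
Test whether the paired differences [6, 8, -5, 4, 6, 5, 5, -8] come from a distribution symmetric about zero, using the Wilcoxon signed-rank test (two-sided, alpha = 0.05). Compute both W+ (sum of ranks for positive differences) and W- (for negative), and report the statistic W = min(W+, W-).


Step 1: Drop any zero differences (none here) and take |d_i|.
|d| = [6, 8, 5, 4, 6, 5, 5, 8]
Step 2: Midrank |d_i| (ties get averaged ranks).
ranks: |6|->5.5, |8|->7.5, |5|->3, |4|->1, |6|->5.5, |5|->3, |5|->3, |8|->7.5
Step 3: Attach original signs; sum ranks with positive sign and with negative sign.
W+ = 5.5 + 7.5 + 1 + 5.5 + 3 + 3 = 25.5
W- = 3 + 7.5 = 10.5
(Check: W+ + W- = 36 should equal n(n+1)/2 = 36.)
Step 4: Test statistic W = min(W+, W-) = 10.5.
Step 5: Ties in |d|, so use the tie-corrected normal approximation.
        E[W] = n(n+1)/4 = 8*9/4 = 18.
        Tie groups: |d|=5 (t=3), |d|=6 (t=2), |d|=8 (t=2); sum(t^3 - t) = 36.
        Var[W] = n(n+1)(2n+1)/24 - sum(t^3-t)/48 = 1224/24 - 36/48 = 50.25.
        z = (W - E[W]) / sqrt(Var[W]) = (10.5 - 18) / 7.0887 = -1.0580.
        Two-sided p = 2*Phi(z) = 0.290047.
Step 6: alpha = 0.05. fail to reject H0.

W+ = 25.5, W- = 10.5, W = min = 10.5, p = 0.290047, fail to reject H0.


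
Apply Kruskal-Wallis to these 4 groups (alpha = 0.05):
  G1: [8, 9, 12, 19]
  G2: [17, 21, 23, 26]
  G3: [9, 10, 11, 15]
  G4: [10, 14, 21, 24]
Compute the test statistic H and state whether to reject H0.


Step 1: Combine all N = 16 observations and assign midranks.
sorted (value, group, rank): (8,G1,1), (9,G1,2.5), (9,G3,2.5), (10,G3,4.5), (10,G4,4.5), (11,G3,6), (12,G1,7), (14,G4,8), (15,G3,9), (17,G2,10), (19,G1,11), (21,G2,12.5), (21,G4,12.5), (23,G2,14), (24,G4,15), (26,G2,16)
Step 2: Sum ranks within each group.
R_1 = 21.5 (n_1 = 4)
R_2 = 52.5 (n_2 = 4)
R_3 = 22 (n_3 = 4)
R_4 = 40 (n_4 = 4)
Step 3: H = 12/(N(N+1)) * sum(R_i^2/n_i) - 3(N+1)
     = 12/(16*17) * (21.5^2/4 + 52.5^2/4 + 22^2/4 + 40^2/4) - 3*17
     = 0.044118 * 1325.62 - 51
     = 7.483456.
Step 4: Ties present; correction factor C = 1 - 18/(16^3 - 16) = 0.995588. Corrected H = 7.483456 / 0.995588 = 7.516617.
Step 5: Under H0, H ~ chi^2(3); p-value = 0.057133.
Step 6: alpha = 0.05. fail to reject H0.

H = 7.5166, df = 3, p = 0.057133, fail to reject H0.


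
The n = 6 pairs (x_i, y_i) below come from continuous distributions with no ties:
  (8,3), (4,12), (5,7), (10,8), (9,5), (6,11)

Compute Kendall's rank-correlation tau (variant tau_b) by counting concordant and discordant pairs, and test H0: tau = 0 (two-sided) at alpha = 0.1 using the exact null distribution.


Step 1: Enumerate the 15 unordered pairs (i,j) with i<j and classify each by sign(x_j-x_i) * sign(y_j-y_i).
  (1,2):dx=-4,dy=+9->D; (1,3):dx=-3,dy=+4->D; (1,4):dx=+2,dy=+5->C; (1,5):dx=+1,dy=+2->C
  (1,6):dx=-2,dy=+8->D; (2,3):dx=+1,dy=-5->D; (2,4):dx=+6,dy=-4->D; (2,5):dx=+5,dy=-7->D
  (2,6):dx=+2,dy=-1->D; (3,4):dx=+5,dy=+1->C; (3,5):dx=+4,dy=-2->D; (3,6):dx=+1,dy=+4->C
  (4,5):dx=-1,dy=-3->C; (4,6):dx=-4,dy=+3->D; (5,6):dx=-3,dy=+6->D
Step 2: C = 5, D = 10, total pairs = 15.
Step 3: tau = (C - D)/(n(n-1)/2) = (5 - 10)/15 = -0.333333.
Step 4: Exact two-sided p-value (enumerate n! = 720 permutations of y under H0): p = 0.469444.
Step 5: alpha = 0.1. fail to reject H0.

tau_b = -0.3333 (C=5, D=10), p = 0.469444, fail to reject H0.


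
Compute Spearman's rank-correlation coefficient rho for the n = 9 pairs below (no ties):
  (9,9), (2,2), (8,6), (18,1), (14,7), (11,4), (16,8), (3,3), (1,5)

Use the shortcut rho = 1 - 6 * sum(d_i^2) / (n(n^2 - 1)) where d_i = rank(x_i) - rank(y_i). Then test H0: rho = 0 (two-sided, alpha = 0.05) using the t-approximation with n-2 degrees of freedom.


Step 1: Rank x and y separately (midranks; no ties here).
rank(x): 9->5, 2->2, 8->4, 18->9, 14->7, 11->6, 16->8, 3->3, 1->1
rank(y): 9->9, 2->2, 6->6, 1->1, 7->7, 4->4, 8->8, 3->3, 5->5
Step 2: d_i = R_x(i) - R_y(i); compute d_i^2.
  (5-9)^2=16, (2-2)^2=0, (4-6)^2=4, (9-1)^2=64, (7-7)^2=0, (6-4)^2=4, (8-8)^2=0, (3-3)^2=0, (1-5)^2=16
sum(d^2) = 104.
Step 3: rho = 1 - 6*104 / (9*(9^2 - 1)) = 1 - 624/720 = 0.133333.
Step 4: Under H0, t = rho * sqrt((n-2)/(1-rho^2)) = 0.3559 ~ t(7).
Step 5: Two-sided p-value from the t-distribution with 7 df = 0.732368.
Step 6: alpha = 0.05. fail to reject H0.

rho = 0.1333, p = 0.732368, fail to reject H0 at alpha = 0.05.


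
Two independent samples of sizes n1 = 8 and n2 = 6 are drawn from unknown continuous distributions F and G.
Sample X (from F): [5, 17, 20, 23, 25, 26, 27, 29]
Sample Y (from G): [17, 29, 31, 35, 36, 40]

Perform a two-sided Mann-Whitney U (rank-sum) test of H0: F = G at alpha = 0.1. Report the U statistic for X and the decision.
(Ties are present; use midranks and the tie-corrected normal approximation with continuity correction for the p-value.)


Step 1: Combine and sort all 14 observations; assign midranks.
sorted (value, group): (5,X), (17,X), (17,Y), (20,X), (23,X), (25,X), (26,X), (27,X), (29,X), (29,Y), (31,Y), (35,Y), (36,Y), (40,Y)
ranks: 5->1, 17->2.5, 17->2.5, 20->4, 23->5, 25->6, 26->7, 27->8, 29->9.5, 29->9.5, 31->11, 35->12, 36->13, 40->14
Step 2: Rank sum for X: R1 = 1 + 2.5 + 4 + 5 + 6 + 7 + 8 + 9.5 = 43.
Step 3: U_X = R1 - n1(n1+1)/2 = 43 - 8*9/2 = 43 - 36 = 7.
       U_Y = n1*n2 - U_X = 48 - 7 = 41.
Step 4: Ties are present, so use the tie-corrected normal approximation (with continuity correction) for the p-value.
Step 5: p-value = 0.032774; compare to alpha = 0.1. reject H0.

U_X = 7, p = 0.032774, reject H0 at alpha = 0.1.


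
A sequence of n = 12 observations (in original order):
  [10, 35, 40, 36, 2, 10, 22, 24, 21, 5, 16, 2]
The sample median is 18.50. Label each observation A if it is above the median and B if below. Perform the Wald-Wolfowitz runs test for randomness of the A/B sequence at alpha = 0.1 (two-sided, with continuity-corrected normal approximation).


Step 1: Compute median = 18.50; label A = above, B = below.
Labels in order: BAAABBAAABBB  (n_A = 6, n_B = 6)
Step 2: Count runs R = 5.
Step 3: Under H0 (random ordering), E[R] = 2*n_A*n_B/(n_A+n_B) + 1 = 2*6*6/12 + 1 = 7.0000.
        Var[R] = 2*n_A*n_B*(2*n_A*n_B - n_A - n_B) / ((n_A+n_B)^2 * (n_A+n_B-1)) = 4320/1584 = 2.7273.
        SD[R] = 1.6514.
Step 4: Continuity-corrected z = (R + 0.5 - E[R]) / SD[R] = (5 + 0.5 - 7.0000) / 1.6514 = -0.9083.
Step 5: Two-sided p-value via normal approximation = 2*(1 - Phi(|z|)) = 0.363722.
Step 6: alpha = 0.1. fail to reject H0.

R = 5, z = -0.9083, p = 0.363722, fail to reject H0.


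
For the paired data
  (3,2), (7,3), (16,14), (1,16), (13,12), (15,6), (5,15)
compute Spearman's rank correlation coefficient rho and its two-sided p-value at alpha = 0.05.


Step 1: Rank x and y separately (midranks; no ties here).
rank(x): 3->2, 7->4, 16->7, 1->1, 13->5, 15->6, 5->3
rank(y): 2->1, 3->2, 14->5, 16->7, 12->4, 6->3, 15->6
Step 2: d_i = R_x(i) - R_y(i); compute d_i^2.
  (2-1)^2=1, (4-2)^2=4, (7-5)^2=4, (1-7)^2=36, (5-4)^2=1, (6-3)^2=9, (3-6)^2=9
sum(d^2) = 64.
Step 3: rho = 1 - 6*64 / (7*(7^2 - 1)) = 1 - 384/336 = -0.142857.
Step 4: Under H0, t = rho * sqrt((n-2)/(1-rho^2)) = -0.3227 ~ t(5).
Step 5: Two-sided p-value from the t-distribution with 5 df = 0.759945.
Step 6: alpha = 0.05. fail to reject H0.

rho = -0.1429, p = 0.759945, fail to reject H0 at alpha = 0.05.


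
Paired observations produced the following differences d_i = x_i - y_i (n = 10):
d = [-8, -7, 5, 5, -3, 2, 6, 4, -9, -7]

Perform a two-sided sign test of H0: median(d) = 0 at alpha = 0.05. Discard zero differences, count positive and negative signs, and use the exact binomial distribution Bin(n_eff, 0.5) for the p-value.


Step 1: Discard zero differences. Original n = 10; n_eff = number of nonzero differences = 10.
Nonzero differences (with sign): -8, -7, +5, +5, -3, +2, +6, +4, -9, -7
Step 2: Count signs: positive = 5, negative = 5.
Step 3: Under H0: P(positive) = 0.5, so the number of positives S ~ Bin(10, 0.5).
Step 4: Two-sided exact p-value = sum of Bin(10,0.5) probabilities at or below the observed probability = 1.000000.
Step 5: alpha = 0.05. fail to reject H0.

n_eff = 10, pos = 5, neg = 5, p = 1.000000, fail to reject H0.


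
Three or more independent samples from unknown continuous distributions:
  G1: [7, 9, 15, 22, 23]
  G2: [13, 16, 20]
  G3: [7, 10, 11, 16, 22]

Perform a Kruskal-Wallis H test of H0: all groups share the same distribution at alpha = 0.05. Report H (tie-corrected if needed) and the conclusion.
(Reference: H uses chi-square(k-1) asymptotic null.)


Step 1: Combine all N = 13 observations and assign midranks.
sorted (value, group, rank): (7,G1,1.5), (7,G3,1.5), (9,G1,3), (10,G3,4), (11,G3,5), (13,G2,6), (15,G1,7), (16,G2,8.5), (16,G3,8.5), (20,G2,10), (22,G1,11.5), (22,G3,11.5), (23,G1,13)
Step 2: Sum ranks within each group.
R_1 = 36 (n_1 = 5)
R_2 = 24.5 (n_2 = 3)
R_3 = 30.5 (n_3 = 5)
Step 3: H = 12/(N(N+1)) * sum(R_i^2/n_i) - 3(N+1)
     = 12/(13*14) * (36^2/5 + 24.5^2/3 + 30.5^2/5) - 3*14
     = 0.065934 * 645.333 - 42
     = 0.549451.
Step 4: Ties present; correction factor C = 1 - 18/(13^3 - 13) = 0.991758. Corrected H = 0.549451 / 0.991758 = 0.554017.
Step 5: Under H0, H ~ chi^2(2); p-value = 0.758048.
Step 6: alpha = 0.05. fail to reject H0.

H = 0.5540, df = 2, p = 0.758048, fail to reject H0.


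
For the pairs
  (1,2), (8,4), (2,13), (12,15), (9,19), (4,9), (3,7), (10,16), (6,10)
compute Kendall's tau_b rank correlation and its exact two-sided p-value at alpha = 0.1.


Step 1: Enumerate the 36 unordered pairs (i,j) with i<j and classify each by sign(x_j-x_i) * sign(y_j-y_i).
  (1,2):dx=+7,dy=+2->C; (1,3):dx=+1,dy=+11->C; (1,4):dx=+11,dy=+13->C; (1,5):dx=+8,dy=+17->C
  (1,6):dx=+3,dy=+7->C; (1,7):dx=+2,dy=+5->C; (1,8):dx=+9,dy=+14->C; (1,9):dx=+5,dy=+8->C
  (2,3):dx=-6,dy=+9->D; (2,4):dx=+4,dy=+11->C; (2,5):dx=+1,dy=+15->C; (2,6):dx=-4,dy=+5->D
  (2,7):dx=-5,dy=+3->D; (2,8):dx=+2,dy=+12->C; (2,9):dx=-2,dy=+6->D; (3,4):dx=+10,dy=+2->C
  (3,5):dx=+7,dy=+6->C; (3,6):dx=+2,dy=-4->D; (3,7):dx=+1,dy=-6->D; (3,8):dx=+8,dy=+3->C
  (3,9):dx=+4,dy=-3->D; (4,5):dx=-3,dy=+4->D; (4,6):dx=-8,dy=-6->C; (4,7):dx=-9,dy=-8->C
  (4,8):dx=-2,dy=+1->D; (4,9):dx=-6,dy=-5->C; (5,6):dx=-5,dy=-10->C; (5,7):dx=-6,dy=-12->C
  (5,8):dx=+1,dy=-3->D; (5,9):dx=-3,dy=-9->C; (6,7):dx=-1,dy=-2->C; (6,8):dx=+6,dy=+7->C
  (6,9):dx=+2,dy=+1->C; (7,8):dx=+7,dy=+9->C; (7,9):dx=+3,dy=+3->C; (8,9):dx=-4,dy=-6->C
Step 2: C = 26, D = 10, total pairs = 36.
Step 3: tau = (C - D)/(n(n-1)/2) = (26 - 10)/36 = 0.444444.
Step 4: Exact two-sided p-value (enumerate n! = 362880 permutations of y under H0): p = 0.119439.
Step 5: alpha = 0.1. fail to reject H0.

tau_b = 0.4444 (C=26, D=10), p = 0.119439, fail to reject H0.


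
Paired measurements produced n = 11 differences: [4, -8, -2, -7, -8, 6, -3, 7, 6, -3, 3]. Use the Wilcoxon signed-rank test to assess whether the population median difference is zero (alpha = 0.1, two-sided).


Step 1: Drop any zero differences (none here) and take |d_i|.
|d| = [4, 8, 2, 7, 8, 6, 3, 7, 6, 3, 3]
Step 2: Midrank |d_i| (ties get averaged ranks).
ranks: |4|->5, |8|->10.5, |2|->1, |7|->8.5, |8|->10.5, |6|->6.5, |3|->3, |7|->8.5, |6|->6.5, |3|->3, |3|->3
Step 3: Attach original signs; sum ranks with positive sign and with negative sign.
W+ = 5 + 6.5 + 8.5 + 6.5 + 3 = 29.5
W- = 10.5 + 1 + 8.5 + 10.5 + 3 + 3 = 36.5
(Check: W+ + W- = 66 should equal n(n+1)/2 = 66.)
Step 4: Test statistic W = min(W+, W-) = 29.5.
Step 5: Ties in |d|, so use the tie-corrected normal approximation.
        E[W] = n(n+1)/4 = 11*12/4 = 33.
        Tie groups: |d|=3 (t=3), |d|=6 (t=2), |d|=7 (t=2), |d|=8 (t=2); sum(t^3 - t) = 42.
        Var[W] = n(n+1)(2n+1)/24 - sum(t^3-t)/48 = 3036/24 - 42/48 = 125.625.
        z = (W - E[W]) / sqrt(Var[W]) = (29.5 - 33) / 11.2083 = -0.3123.
        Two-sided p = 2*Phi(z) = 0.754835.
Step 6: alpha = 0.1. fail to reject H0.

W+ = 29.5, W- = 36.5, W = min = 29.5, p = 0.754835, fail to reject H0.


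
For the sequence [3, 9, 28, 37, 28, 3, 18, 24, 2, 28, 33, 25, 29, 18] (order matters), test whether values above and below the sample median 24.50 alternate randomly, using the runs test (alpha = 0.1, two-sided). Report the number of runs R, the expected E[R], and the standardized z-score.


Step 1: Compute median = 24.50; label A = above, B = below.
Labels in order: BBAAABBBBAAAAB  (n_A = 7, n_B = 7)
Step 2: Count runs R = 5.
Step 3: Under H0 (random ordering), E[R] = 2*n_A*n_B/(n_A+n_B) + 1 = 2*7*7/14 + 1 = 8.0000.
        Var[R] = 2*n_A*n_B*(2*n_A*n_B - n_A - n_B) / ((n_A+n_B)^2 * (n_A+n_B-1)) = 8232/2548 = 3.2308.
        SD[R] = 1.7974.
Step 4: Continuity-corrected z = (R + 0.5 - E[R]) / SD[R] = (5 + 0.5 - 8.0000) / 1.7974 = -1.3909.
Step 5: Two-sided p-value via normal approximation = 2*(1 - Phi(|z|)) = 0.164264.
Step 6: alpha = 0.1. fail to reject H0.

R = 5, z = -1.3909, p = 0.164264, fail to reject H0.


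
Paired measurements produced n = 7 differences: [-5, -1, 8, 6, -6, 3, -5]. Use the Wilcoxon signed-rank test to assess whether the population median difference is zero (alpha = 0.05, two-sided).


Step 1: Drop any zero differences (none here) and take |d_i|.
|d| = [5, 1, 8, 6, 6, 3, 5]
Step 2: Midrank |d_i| (ties get averaged ranks).
ranks: |5|->3.5, |1|->1, |8|->7, |6|->5.5, |6|->5.5, |3|->2, |5|->3.5
Step 3: Attach original signs; sum ranks with positive sign and with negative sign.
W+ = 7 + 5.5 + 2 = 14.5
W- = 3.5 + 1 + 5.5 + 3.5 = 13.5
(Check: W+ + W- = 28 should equal n(n+1)/2 = 28.)
Step 4: Test statistic W = min(W+, W-) = 13.5.
Step 5: Ties in |d|, so use the tie-corrected normal approximation.
        E[W] = n(n+1)/4 = 7*8/4 = 14.
        Tie groups: |d|=5 (t=2), |d|=6 (t=2); sum(t^3 - t) = 12.
        Var[W] = n(n+1)(2n+1)/24 - sum(t^3-t)/48 = 840/24 - 12/48 = 34.75.
        z = (W - E[W]) / sqrt(Var[W]) = (13.5 - 14) / 5.8949 = -0.0848.
        Two-sided p = 2*Phi(z) = 0.932405.
Step 6: alpha = 0.05. fail to reject H0.

W+ = 14.5, W- = 13.5, W = min = 13.5, p = 0.932405, fail to reject H0.


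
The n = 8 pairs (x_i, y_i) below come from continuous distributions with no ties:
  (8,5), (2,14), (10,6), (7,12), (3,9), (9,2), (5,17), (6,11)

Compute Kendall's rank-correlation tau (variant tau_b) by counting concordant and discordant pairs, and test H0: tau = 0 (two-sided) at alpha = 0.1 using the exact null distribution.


Step 1: Enumerate the 28 unordered pairs (i,j) with i<j and classify each by sign(x_j-x_i) * sign(y_j-y_i).
  (1,2):dx=-6,dy=+9->D; (1,3):dx=+2,dy=+1->C; (1,4):dx=-1,dy=+7->D; (1,5):dx=-5,dy=+4->D
  (1,6):dx=+1,dy=-3->D; (1,7):dx=-3,dy=+12->D; (1,8):dx=-2,dy=+6->D; (2,3):dx=+8,dy=-8->D
  (2,4):dx=+5,dy=-2->D; (2,5):dx=+1,dy=-5->D; (2,6):dx=+7,dy=-12->D; (2,7):dx=+3,dy=+3->C
  (2,8):dx=+4,dy=-3->D; (3,4):dx=-3,dy=+6->D; (3,5):dx=-7,dy=+3->D; (3,6):dx=-1,dy=-4->C
  (3,7):dx=-5,dy=+11->D; (3,8):dx=-4,dy=+5->D; (4,5):dx=-4,dy=-3->C; (4,6):dx=+2,dy=-10->D
  (4,7):dx=-2,dy=+5->D; (4,8):dx=-1,dy=-1->C; (5,6):dx=+6,dy=-7->D; (5,7):dx=+2,dy=+8->C
  (5,8):dx=+3,dy=+2->C; (6,7):dx=-4,dy=+15->D; (6,8):dx=-3,dy=+9->D; (7,8):dx=+1,dy=-6->D
Step 2: C = 7, D = 21, total pairs = 28.
Step 3: tau = (C - D)/(n(n-1)/2) = (7 - 21)/28 = -0.500000.
Step 4: Exact two-sided p-value (enumerate n! = 40320 permutations of y under H0): p = 0.108681.
Step 5: alpha = 0.1. fail to reject H0.

tau_b = -0.5000 (C=7, D=21), p = 0.108681, fail to reject H0.


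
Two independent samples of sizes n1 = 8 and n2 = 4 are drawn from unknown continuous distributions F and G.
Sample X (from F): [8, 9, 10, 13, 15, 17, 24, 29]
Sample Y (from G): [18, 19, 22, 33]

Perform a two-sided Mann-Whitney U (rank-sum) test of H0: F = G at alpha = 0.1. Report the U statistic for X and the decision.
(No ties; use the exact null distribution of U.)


Step 1: Combine and sort all 12 observations; assign midranks.
sorted (value, group): (8,X), (9,X), (10,X), (13,X), (15,X), (17,X), (18,Y), (19,Y), (22,Y), (24,X), (29,X), (33,Y)
ranks: 8->1, 9->2, 10->3, 13->4, 15->5, 17->6, 18->7, 19->8, 22->9, 24->10, 29->11, 33->12
Step 2: Rank sum for X: R1 = 1 + 2 + 3 + 4 + 5 + 6 + 10 + 11 = 42.
Step 3: U_X = R1 - n1(n1+1)/2 = 42 - 8*9/2 = 42 - 36 = 6.
       U_Y = n1*n2 - U_X = 32 - 6 = 26.
Step 4: No ties, so the exact null distribution of U (based on enumerating the C(12,8) = 495 equally likely rank assignments) gives the two-sided p-value.
Step 5: p-value = 0.109091; compare to alpha = 0.1. fail to reject H0.

U_X = 6, p = 0.109091, fail to reject H0 at alpha = 0.1.


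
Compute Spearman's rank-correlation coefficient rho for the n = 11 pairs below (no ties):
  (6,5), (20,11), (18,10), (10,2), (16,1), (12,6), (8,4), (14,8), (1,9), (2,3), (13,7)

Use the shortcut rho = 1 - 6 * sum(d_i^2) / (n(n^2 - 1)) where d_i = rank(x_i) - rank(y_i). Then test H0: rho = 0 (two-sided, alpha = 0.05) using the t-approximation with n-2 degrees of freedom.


Step 1: Rank x and y separately (midranks; no ties here).
rank(x): 6->3, 20->11, 18->10, 10->5, 16->9, 12->6, 8->4, 14->8, 1->1, 2->2, 13->7
rank(y): 5->5, 11->11, 10->10, 2->2, 1->1, 6->6, 4->4, 8->8, 9->9, 3->3, 7->7
Step 2: d_i = R_x(i) - R_y(i); compute d_i^2.
  (3-5)^2=4, (11-11)^2=0, (10-10)^2=0, (5-2)^2=9, (9-1)^2=64, (6-6)^2=0, (4-4)^2=0, (8-8)^2=0, (1-9)^2=64, (2-3)^2=1, (7-7)^2=0
sum(d^2) = 142.
Step 3: rho = 1 - 6*142 / (11*(11^2 - 1)) = 1 - 852/1320 = 0.354545.
Step 4: Under H0, t = rho * sqrt((n-2)/(1-rho^2)) = 1.1375 ~ t(9).
Step 5: Two-sided p-value from the t-distribution with 9 df = 0.284693.
Step 6: alpha = 0.05. fail to reject H0.

rho = 0.3545, p = 0.284693, fail to reject H0 at alpha = 0.05.


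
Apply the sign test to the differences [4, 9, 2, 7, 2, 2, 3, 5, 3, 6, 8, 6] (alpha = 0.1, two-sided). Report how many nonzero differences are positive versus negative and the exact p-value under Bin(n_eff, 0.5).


Step 1: Discard zero differences. Original n = 12; n_eff = number of nonzero differences = 12.
Nonzero differences (with sign): +4, +9, +2, +7, +2, +2, +3, +5, +3, +6, +8, +6
Step 2: Count signs: positive = 12, negative = 0.
Step 3: Under H0: P(positive) = 0.5, so the number of positives S ~ Bin(12, 0.5).
Step 4: Two-sided exact p-value = sum of Bin(12,0.5) probabilities at or below the observed probability = 0.000488.
Step 5: alpha = 0.1. reject H0.

n_eff = 12, pos = 12, neg = 0, p = 0.000488, reject H0.


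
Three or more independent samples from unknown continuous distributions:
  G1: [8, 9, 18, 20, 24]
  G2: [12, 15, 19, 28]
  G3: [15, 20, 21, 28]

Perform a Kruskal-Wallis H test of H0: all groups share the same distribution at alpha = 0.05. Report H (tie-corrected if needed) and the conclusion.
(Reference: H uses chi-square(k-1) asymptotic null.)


Step 1: Combine all N = 13 observations and assign midranks.
sorted (value, group, rank): (8,G1,1), (9,G1,2), (12,G2,3), (15,G2,4.5), (15,G3,4.5), (18,G1,6), (19,G2,7), (20,G1,8.5), (20,G3,8.5), (21,G3,10), (24,G1,11), (28,G2,12.5), (28,G3,12.5)
Step 2: Sum ranks within each group.
R_1 = 28.5 (n_1 = 5)
R_2 = 27 (n_2 = 4)
R_3 = 35.5 (n_3 = 4)
Step 3: H = 12/(N(N+1)) * sum(R_i^2/n_i) - 3(N+1)
     = 12/(13*14) * (28.5^2/5 + 27^2/4 + 35.5^2/4) - 3*14
     = 0.065934 * 659.763 - 42
     = 1.500824.
Step 4: Ties present; correction factor C = 1 - 18/(13^3 - 13) = 0.991758. Corrected H = 1.500824 / 0.991758 = 1.513296.
Step 5: Under H0, H ~ chi^2(2); p-value = 0.469237.
Step 6: alpha = 0.05. fail to reject H0.

H = 1.5133, df = 2, p = 0.469237, fail to reject H0.


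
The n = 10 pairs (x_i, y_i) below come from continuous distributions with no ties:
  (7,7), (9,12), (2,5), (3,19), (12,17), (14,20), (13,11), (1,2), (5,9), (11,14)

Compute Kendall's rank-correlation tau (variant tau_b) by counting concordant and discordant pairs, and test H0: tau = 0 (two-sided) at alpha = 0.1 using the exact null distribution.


Step 1: Enumerate the 45 unordered pairs (i,j) with i<j and classify each by sign(x_j-x_i) * sign(y_j-y_i).
  (1,2):dx=+2,dy=+5->C; (1,3):dx=-5,dy=-2->C; (1,4):dx=-4,dy=+12->D; (1,5):dx=+5,dy=+10->C
  (1,6):dx=+7,dy=+13->C; (1,7):dx=+6,dy=+4->C; (1,8):dx=-6,dy=-5->C; (1,9):dx=-2,dy=+2->D
  (1,10):dx=+4,dy=+7->C; (2,3):dx=-7,dy=-7->C; (2,4):dx=-6,dy=+7->D; (2,5):dx=+3,dy=+5->C
  (2,6):dx=+5,dy=+8->C; (2,7):dx=+4,dy=-1->D; (2,8):dx=-8,dy=-10->C; (2,9):dx=-4,dy=-3->C
  (2,10):dx=+2,dy=+2->C; (3,4):dx=+1,dy=+14->C; (3,5):dx=+10,dy=+12->C; (3,6):dx=+12,dy=+15->C
  (3,7):dx=+11,dy=+6->C; (3,8):dx=-1,dy=-3->C; (3,9):dx=+3,dy=+4->C; (3,10):dx=+9,dy=+9->C
  (4,5):dx=+9,dy=-2->D; (4,6):dx=+11,dy=+1->C; (4,7):dx=+10,dy=-8->D; (4,8):dx=-2,dy=-17->C
  (4,9):dx=+2,dy=-10->D; (4,10):dx=+8,dy=-5->D; (5,6):dx=+2,dy=+3->C; (5,7):dx=+1,dy=-6->D
  (5,8):dx=-11,dy=-15->C; (5,9):dx=-7,dy=-8->C; (5,10):dx=-1,dy=-3->C; (6,7):dx=-1,dy=-9->C
  (6,8):dx=-13,dy=-18->C; (6,9):dx=-9,dy=-11->C; (6,10):dx=-3,dy=-6->C; (7,8):dx=-12,dy=-9->C
  (7,9):dx=-8,dy=-2->C; (7,10):dx=-2,dy=+3->D; (8,9):dx=+4,dy=+7->C; (8,10):dx=+10,dy=+12->C
  (9,10):dx=+6,dy=+5->C
Step 2: C = 35, D = 10, total pairs = 45.
Step 3: tau = (C - D)/(n(n-1)/2) = (35 - 10)/45 = 0.555556.
Step 4: Exact two-sided p-value (enumerate n! = 3628800 permutations of y under H0): p = 0.028609.
Step 5: alpha = 0.1. reject H0.

tau_b = 0.5556 (C=35, D=10), p = 0.028609, reject H0.


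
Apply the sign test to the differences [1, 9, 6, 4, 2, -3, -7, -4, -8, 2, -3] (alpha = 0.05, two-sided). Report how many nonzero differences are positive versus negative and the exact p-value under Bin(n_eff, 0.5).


Step 1: Discard zero differences. Original n = 11; n_eff = number of nonzero differences = 11.
Nonzero differences (with sign): +1, +9, +6, +4, +2, -3, -7, -4, -8, +2, -3
Step 2: Count signs: positive = 6, negative = 5.
Step 3: Under H0: P(positive) = 0.5, so the number of positives S ~ Bin(11, 0.5).
Step 4: Two-sided exact p-value = sum of Bin(11,0.5) probabilities at or below the observed probability = 1.000000.
Step 5: alpha = 0.05. fail to reject H0.

n_eff = 11, pos = 6, neg = 5, p = 1.000000, fail to reject H0.
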